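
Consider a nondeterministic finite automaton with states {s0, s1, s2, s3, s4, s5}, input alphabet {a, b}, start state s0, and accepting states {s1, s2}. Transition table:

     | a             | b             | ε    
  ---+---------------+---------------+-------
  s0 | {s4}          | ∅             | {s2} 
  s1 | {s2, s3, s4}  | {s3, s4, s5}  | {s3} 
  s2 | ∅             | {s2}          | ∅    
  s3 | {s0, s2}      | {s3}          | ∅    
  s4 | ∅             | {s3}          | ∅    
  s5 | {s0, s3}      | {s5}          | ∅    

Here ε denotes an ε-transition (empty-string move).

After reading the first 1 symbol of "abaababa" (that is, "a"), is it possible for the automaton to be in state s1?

Start: ε-closure({s0}) = {s0, s2}.
Read 'a': s0→{s4}, s2→∅; now {s4}.
State s1 is not in {s4}.

No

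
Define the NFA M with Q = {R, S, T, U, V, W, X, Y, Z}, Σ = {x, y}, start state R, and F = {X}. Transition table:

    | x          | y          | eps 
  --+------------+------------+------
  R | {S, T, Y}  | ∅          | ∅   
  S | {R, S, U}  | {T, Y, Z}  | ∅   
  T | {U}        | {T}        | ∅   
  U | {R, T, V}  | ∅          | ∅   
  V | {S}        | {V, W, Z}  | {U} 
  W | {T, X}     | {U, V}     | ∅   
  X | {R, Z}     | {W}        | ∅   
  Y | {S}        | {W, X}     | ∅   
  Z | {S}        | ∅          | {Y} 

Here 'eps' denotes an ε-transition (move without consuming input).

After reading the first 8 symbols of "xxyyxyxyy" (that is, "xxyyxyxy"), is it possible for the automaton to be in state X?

Start in {R}.
Read 'x': {R} → {S, T, Y}.
Read 'x': {S, T, Y} → {R, S, U}.
Read 'y': {R, S, U} → {T, Y, Z}.
Read 'y': {T, Y, Z} → {T, W, X}.
Read 'x': {T, W, X} → {R, T, U, X, Y, Z}.
Read 'y': {R, T, U, X, Y, Z} → {T, W, X}.
Read 'x': {T, W, X} → {R, T, U, X, Y, Z}.
Read 'y': {R, T, U, X, Y, Z} → {T, W, X}.
State X is in {T, W, X}.

Yes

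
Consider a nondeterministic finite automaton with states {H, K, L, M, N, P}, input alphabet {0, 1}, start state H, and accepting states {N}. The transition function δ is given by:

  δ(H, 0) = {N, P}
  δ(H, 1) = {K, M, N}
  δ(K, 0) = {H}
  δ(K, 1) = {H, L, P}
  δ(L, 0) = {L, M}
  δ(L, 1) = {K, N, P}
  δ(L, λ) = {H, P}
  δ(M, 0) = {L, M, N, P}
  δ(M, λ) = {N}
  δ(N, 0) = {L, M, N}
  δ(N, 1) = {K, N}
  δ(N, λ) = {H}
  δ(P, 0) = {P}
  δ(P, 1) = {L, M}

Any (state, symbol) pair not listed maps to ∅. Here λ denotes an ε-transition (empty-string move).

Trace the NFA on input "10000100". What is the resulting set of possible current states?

Start in {H}.
Read '1': {H} → {H, K, M, N}.
Read '0': {H, K, M, N} → {H, L, M, N, P}.
Read '0': {H, L, M, N, P} → {H, L, M, N, P}.
Read '0': {H, L, M, N, P} → {H, L, M, N, P}.
Read '0': {H, L, M, N, P} → {H, L, M, N, P}.
Read '1': {H, L, M, N, P} → {H, K, L, M, N, P}.
Read '0': {H, K, L, M, N, P} → {H, L, M, N, P}.
Read '0': {H, L, M, N, P} → {H, L, M, N, P}.

{H, L, M, N, P}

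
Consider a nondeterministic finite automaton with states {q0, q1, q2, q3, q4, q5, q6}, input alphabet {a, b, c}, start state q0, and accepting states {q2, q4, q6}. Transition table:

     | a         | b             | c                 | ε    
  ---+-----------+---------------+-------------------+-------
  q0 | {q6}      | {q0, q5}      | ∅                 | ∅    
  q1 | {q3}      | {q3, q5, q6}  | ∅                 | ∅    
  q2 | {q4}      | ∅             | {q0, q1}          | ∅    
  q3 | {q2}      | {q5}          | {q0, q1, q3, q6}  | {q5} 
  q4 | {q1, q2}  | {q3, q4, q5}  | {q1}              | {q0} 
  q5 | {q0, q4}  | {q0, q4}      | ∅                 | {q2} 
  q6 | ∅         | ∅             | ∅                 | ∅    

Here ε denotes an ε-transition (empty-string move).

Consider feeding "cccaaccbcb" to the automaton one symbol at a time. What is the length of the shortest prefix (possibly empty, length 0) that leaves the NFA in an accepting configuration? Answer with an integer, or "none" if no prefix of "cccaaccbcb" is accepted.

Start in {q0}.
Read 'c': q0→∅; now ∅.
The set is empty and remains empty for the remaining 9 symbols.
No reachable set along the way intersects F.

none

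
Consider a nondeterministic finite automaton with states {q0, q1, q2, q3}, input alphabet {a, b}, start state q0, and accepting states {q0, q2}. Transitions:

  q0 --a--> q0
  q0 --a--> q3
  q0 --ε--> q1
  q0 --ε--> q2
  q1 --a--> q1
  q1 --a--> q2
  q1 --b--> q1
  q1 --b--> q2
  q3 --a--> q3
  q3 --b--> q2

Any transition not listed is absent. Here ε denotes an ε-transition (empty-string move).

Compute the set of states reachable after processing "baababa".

{q1, q2}

Start: ε-closure({q0}) = {q0, q1, q2}.
Read 'b': q0→∅, q1→{q1, q2}, q2→∅; now {q1, q2}.
Read 'a': q1→{q1, q2}, q2→∅; now {q1, q2}.
Read 'a': q1→{q1, q2}, q2→∅; now {q1, q2}.
Read 'b': q1→{q1, q2}, q2→∅; now {q1, q2}.
Read 'a': q1→{q1, q2}, q2→∅; now {q1, q2}.
Read 'b': q1→{q1, q2}, q2→∅; now {q1, q2}.
Read 'a': q1→{q1, q2}, q2→∅; now {q1, q2}.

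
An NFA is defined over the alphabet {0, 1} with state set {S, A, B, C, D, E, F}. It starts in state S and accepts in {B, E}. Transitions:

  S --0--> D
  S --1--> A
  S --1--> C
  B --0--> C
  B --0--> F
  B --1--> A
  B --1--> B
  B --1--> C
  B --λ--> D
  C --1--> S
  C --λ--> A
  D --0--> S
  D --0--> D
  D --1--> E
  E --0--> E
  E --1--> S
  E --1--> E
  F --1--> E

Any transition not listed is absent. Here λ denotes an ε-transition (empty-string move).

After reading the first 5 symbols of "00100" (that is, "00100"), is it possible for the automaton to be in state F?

No

Start in {S}.
Read '0': {S} → {D}.
Read '0': {D} → {S, D}.
Read '1': {S, D} → {A, C, E}.
Read '0': {A, C, E} → {E}.
Read '0': {E} → {E}.
State F is not in {E}.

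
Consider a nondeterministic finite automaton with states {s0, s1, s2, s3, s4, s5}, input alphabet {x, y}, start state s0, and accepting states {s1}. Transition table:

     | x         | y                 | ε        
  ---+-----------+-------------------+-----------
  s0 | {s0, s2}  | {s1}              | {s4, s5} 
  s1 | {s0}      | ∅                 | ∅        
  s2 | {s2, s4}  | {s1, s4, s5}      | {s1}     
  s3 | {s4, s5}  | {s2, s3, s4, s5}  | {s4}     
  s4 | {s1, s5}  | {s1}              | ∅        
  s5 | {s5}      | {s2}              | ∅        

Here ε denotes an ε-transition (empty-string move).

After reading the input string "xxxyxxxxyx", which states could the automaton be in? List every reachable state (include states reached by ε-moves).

Start: ε-closure({s0}) = {s0, s4, s5}.
Read 'x': s0→{s0, s2}, s4→{s1, s5}, s5→{s5}; union {s0, s1, s2, s5}; ε-closure = {s0, s1, s2, s4, s5}.
Read 'x': s0→{s0, s2}, s1→{s0}, s2→{s2, s4}, s4→{s1, s5}, s5→{s5}; now {s0, s1, s2, s4, s5}.
Read 'x': s0→{s0, s2}, s1→{s0}, s2→{s2, s4}, s4→{s1, s5}, s5→{s5}; now {s0, s1, s2, s4, s5}.
Read 'y': s0→{s1}, s1→∅, s2→{s1, s4, s5}, s4→{s1}, s5→{s2}; now {s1, s2, s4, s5}.
Read 'x': s1→{s0}, s2→{s2, s4}, s4→{s1, s5}, s5→{s5}; now {s0, s1, s2, s4, s5}.
Read 'x': s0→{s0, s2}, s1→{s0}, s2→{s2, s4}, s4→{s1, s5}, s5→{s5}; now {s0, s1, s2, s4, s5}.
Read 'x': s0→{s0, s2}, s1→{s0}, s2→{s2, s4}, s4→{s1, s5}, s5→{s5}; now {s0, s1, s2, s4, s5}.
Read 'x': s0→{s0, s2}, s1→{s0}, s2→{s2, s4}, s4→{s1, s5}, s5→{s5}; now {s0, s1, s2, s4, s5}.
Read 'y': s0→{s1}, s1→∅, s2→{s1, s4, s5}, s4→{s1}, s5→{s2}; now {s1, s2, s4, s5}.
Read 'x': s1→{s0}, s2→{s2, s4}, s4→{s1, s5}, s5→{s5}; now {s0, s1, s2, s4, s5}.

{s0, s1, s2, s4, s5}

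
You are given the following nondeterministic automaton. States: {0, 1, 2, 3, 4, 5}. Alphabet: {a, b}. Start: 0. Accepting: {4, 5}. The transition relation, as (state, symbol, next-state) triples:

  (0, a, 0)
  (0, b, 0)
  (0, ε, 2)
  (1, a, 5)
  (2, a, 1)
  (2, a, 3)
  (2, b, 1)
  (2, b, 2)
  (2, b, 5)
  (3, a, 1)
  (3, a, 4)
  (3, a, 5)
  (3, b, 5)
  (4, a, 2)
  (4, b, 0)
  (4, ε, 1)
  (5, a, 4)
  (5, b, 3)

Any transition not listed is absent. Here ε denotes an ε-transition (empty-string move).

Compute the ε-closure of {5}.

Begin with {5}.
No ε-moves leave this set, so the closure equals the set itself.

{5}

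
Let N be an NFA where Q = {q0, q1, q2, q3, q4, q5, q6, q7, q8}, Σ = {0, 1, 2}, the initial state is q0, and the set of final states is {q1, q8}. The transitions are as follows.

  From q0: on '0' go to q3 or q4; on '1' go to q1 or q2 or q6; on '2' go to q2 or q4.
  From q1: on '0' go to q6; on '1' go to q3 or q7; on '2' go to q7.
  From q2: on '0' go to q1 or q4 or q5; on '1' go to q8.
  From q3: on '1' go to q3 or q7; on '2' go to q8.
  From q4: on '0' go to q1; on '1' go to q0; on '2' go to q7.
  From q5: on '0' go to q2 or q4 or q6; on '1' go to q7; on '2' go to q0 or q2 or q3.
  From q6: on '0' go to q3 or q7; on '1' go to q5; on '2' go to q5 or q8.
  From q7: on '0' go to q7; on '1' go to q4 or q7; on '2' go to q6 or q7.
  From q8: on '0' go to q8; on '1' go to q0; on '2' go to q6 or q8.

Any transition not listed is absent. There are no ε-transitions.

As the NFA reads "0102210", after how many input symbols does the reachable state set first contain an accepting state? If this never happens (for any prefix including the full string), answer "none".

Start in {q0}.
Read '0': q0→{q3, q4}; now {q3, q4}.
Read '1': q3→{q3, q7}, q4→{q0}; now {q0, q3, q7}.
Read '0': q0→{q3, q4}, q3→∅, q7→{q7}; now {q3, q4, q7}.
Read '2': q3→{q8}, q4→{q7}, q7→{q6, q7}; now {q6, q7, q8}.
None of the earlier sets intersect F, but {q6, q7, q8} does.

4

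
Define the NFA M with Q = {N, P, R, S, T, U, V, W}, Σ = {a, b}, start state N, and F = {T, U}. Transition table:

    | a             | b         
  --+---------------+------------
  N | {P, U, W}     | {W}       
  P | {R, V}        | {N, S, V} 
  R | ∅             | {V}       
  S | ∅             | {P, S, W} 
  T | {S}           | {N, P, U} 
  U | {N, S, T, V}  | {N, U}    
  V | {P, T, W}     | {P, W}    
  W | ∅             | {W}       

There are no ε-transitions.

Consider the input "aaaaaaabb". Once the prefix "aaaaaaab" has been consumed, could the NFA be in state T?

Start in {N}.
Read 'a': N→{P, U, W}; now {P, U, W}.
Read 'a': P→{R, V}, U→{N, S, T, V}, W→∅; now {N, R, S, T, V}.
Read 'a': N→{P, U, W}, R→∅, S→∅, T→{S}, V→{P, T, W}; now {P, S, T, U, W}.
Read 'a': P→{R, V}, S→∅, T→{S}, U→{N, S, T, V}, W→∅; now {N, R, S, T, V}.
Read 'a': N→{P, U, W}, R→∅, S→∅, T→{S}, V→{P, T, W}; now {P, S, T, U, W}.
Read 'a': P→{R, V}, S→∅, T→{S}, U→{N, S, T, V}, W→∅; now {N, R, S, T, V}.
Read 'a': N→{P, U, W}, R→∅, S→∅, T→{S}, V→{P, T, W}; now {P, S, T, U, W}.
Read 'b': P→{N, S, V}, S→{P, S, W}, T→{N, P, U}, U→{N, U}, W→{W}; now {N, P, S, U, V, W}.
State T is not in {N, P, S, U, V, W}.

No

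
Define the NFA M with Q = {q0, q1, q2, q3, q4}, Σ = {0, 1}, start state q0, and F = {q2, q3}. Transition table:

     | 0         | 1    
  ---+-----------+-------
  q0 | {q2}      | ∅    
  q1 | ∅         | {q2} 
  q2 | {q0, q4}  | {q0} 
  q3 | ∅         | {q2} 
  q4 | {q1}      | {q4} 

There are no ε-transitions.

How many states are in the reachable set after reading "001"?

1

Start in {q0}.
Read '0': q0→{q2}; now {q2}.
Read '0': q2→{q0, q4}; now {q0, q4}.
Read '1': q0→∅, q4→{q4}; now {q4}.
That set has 1 state.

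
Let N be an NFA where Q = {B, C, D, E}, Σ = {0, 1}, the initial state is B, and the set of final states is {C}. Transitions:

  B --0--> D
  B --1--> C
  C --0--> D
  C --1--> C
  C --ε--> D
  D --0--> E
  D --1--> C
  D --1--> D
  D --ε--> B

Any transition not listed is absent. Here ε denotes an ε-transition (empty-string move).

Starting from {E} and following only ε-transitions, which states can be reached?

{E}

Begin with {E}.
No ε-moves leave this set, so the closure equals the set itself.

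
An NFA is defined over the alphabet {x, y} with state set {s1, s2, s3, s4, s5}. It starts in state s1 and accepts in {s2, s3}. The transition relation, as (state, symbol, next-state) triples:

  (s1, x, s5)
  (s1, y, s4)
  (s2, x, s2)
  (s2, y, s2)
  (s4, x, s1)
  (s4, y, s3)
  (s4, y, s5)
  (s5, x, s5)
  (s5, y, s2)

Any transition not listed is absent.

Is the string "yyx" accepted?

No

Start in {s1}.
Read 'y': {s1} → {s4}.
Read 'y': {s4} → {s3, s5}.
Read 'x': {s3, s5} → {s5}.
The final set {s5} contains no accepting state.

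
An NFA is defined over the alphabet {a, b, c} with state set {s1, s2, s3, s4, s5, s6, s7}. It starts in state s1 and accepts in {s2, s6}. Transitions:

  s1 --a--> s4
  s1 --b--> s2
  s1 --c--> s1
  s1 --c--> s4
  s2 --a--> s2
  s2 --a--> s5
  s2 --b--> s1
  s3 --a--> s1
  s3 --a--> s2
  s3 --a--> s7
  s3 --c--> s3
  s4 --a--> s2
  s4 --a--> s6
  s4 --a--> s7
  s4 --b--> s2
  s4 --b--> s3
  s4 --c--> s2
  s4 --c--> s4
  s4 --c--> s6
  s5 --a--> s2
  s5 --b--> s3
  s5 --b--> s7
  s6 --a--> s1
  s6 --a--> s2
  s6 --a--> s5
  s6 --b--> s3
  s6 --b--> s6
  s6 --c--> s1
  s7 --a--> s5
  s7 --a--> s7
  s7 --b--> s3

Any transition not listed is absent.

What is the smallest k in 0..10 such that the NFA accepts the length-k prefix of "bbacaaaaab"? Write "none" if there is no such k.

1

Start in {s1}.
Read 'b': s1→{s2}; now {s2}.
None of the earlier sets intersect F, but {s2} does.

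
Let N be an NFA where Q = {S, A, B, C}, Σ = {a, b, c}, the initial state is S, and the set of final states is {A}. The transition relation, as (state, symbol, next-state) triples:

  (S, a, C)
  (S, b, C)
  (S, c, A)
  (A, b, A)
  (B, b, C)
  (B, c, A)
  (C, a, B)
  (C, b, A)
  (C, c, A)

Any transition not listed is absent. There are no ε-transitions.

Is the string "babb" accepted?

Yes

Start in {S}.
Read 'b': {S} → {C}.
Read 'a': {C} → {B}.
Read 'b': {B} → {C}.
Read 'b': {C} → {A}.
The final set {A} contains the accepting state A.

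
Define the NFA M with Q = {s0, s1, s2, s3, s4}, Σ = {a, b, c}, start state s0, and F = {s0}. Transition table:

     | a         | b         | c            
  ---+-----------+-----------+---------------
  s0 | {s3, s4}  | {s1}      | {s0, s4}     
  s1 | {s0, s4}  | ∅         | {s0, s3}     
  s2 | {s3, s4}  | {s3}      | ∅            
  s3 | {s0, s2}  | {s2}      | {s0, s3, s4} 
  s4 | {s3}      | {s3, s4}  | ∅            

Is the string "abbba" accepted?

Yes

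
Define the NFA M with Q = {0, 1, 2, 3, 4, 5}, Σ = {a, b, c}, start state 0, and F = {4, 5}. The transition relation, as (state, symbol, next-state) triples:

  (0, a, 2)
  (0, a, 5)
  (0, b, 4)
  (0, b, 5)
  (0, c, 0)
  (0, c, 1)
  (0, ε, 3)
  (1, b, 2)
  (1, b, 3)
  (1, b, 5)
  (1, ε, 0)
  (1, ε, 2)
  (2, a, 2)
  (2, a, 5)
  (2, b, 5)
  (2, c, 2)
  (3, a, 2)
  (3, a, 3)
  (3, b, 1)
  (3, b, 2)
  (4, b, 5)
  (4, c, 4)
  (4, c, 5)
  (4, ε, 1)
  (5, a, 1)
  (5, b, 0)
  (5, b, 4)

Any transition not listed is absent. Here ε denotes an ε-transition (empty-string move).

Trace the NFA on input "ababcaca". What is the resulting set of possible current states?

{2, 3, 5}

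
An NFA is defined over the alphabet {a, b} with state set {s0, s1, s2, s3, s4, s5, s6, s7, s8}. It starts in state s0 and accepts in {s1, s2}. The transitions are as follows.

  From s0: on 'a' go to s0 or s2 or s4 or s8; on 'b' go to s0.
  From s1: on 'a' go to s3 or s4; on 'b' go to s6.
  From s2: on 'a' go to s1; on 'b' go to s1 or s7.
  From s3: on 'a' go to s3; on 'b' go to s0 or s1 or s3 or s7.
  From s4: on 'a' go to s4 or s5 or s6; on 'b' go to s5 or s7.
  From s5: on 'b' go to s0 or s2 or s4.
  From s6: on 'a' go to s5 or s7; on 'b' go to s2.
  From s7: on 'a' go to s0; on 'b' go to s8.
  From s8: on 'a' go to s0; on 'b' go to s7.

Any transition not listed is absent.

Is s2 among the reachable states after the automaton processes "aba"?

Yes

Start in {s0}.
Read 'a': {s0} → {s0, s2, s4, s8}.
Read 'b': {s0, s2, s4, s8} → {s0, s1, s5, s7}.
Read 'a': {s0, s1, s5, s7} → {s0, s2, s3, s4, s8}.
State s2 is in {s0, s2, s3, s4, s8}.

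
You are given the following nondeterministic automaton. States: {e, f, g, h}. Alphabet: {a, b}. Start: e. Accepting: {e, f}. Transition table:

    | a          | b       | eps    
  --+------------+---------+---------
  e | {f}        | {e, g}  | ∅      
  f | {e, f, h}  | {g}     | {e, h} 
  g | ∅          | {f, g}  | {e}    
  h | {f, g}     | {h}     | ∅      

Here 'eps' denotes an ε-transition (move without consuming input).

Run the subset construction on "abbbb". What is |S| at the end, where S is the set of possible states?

4

Start in {e}.
Read 'a': e→{f}; union {f}; ε-closure = {e, f, h}.
Read 'b': e→{e, g}, f→{g}, h→{h}; now {e, g, h}.
Read 'b': e→{e, g}, g→{f, g}, h→{h}; now {e, f, g, h}.
Read 'b': e→{e, g}, f→{g}, g→{f, g}, h→{h}; now {e, f, g, h}.
Read 'b': e→{e, g}, f→{g}, g→{f, g}, h→{h}; now {e, f, g, h}.
That set has 4 states.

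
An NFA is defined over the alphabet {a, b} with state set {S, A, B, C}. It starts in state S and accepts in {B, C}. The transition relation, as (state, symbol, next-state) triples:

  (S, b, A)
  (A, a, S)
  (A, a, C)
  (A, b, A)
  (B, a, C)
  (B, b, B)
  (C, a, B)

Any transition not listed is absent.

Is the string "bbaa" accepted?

Start in {S}.
Read 'b': S→{A}; now {A}.
Read 'b': A→{A}; now {A}.
Read 'a': A→{S, C}; now {S, C}.
Read 'a': S→∅, C→{B}; now {B}.
The final set {B} contains the accepting state B.

Yes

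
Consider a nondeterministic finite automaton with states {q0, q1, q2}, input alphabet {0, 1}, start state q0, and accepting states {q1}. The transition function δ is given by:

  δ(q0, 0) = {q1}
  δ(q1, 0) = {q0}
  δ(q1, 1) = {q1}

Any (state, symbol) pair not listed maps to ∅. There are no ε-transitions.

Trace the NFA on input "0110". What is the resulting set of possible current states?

Start in {q0}.
Read '0': q0→{q1}; now {q1}.
Read '1': q1→{q1}; now {q1}.
Read '1': q1→{q1}; now {q1}.
Read '0': q1→{q0}; now {q0}.

{q0}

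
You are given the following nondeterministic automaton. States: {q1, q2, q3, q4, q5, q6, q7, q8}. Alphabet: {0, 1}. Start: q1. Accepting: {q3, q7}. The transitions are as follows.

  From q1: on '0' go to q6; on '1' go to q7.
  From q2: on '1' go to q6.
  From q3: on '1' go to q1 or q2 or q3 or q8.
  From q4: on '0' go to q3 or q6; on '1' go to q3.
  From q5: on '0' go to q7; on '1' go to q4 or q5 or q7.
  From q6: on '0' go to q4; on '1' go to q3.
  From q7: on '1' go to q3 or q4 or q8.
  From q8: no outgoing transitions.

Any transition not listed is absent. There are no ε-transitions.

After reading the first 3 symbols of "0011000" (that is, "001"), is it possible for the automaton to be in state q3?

Yes

Start in {q1}.
Read '0': q1→{q6}; now {q6}.
Read '0': q6→{q4}; now {q4}.
Read '1': q4→{q3}; now {q3}.
State q3 is in {q3}.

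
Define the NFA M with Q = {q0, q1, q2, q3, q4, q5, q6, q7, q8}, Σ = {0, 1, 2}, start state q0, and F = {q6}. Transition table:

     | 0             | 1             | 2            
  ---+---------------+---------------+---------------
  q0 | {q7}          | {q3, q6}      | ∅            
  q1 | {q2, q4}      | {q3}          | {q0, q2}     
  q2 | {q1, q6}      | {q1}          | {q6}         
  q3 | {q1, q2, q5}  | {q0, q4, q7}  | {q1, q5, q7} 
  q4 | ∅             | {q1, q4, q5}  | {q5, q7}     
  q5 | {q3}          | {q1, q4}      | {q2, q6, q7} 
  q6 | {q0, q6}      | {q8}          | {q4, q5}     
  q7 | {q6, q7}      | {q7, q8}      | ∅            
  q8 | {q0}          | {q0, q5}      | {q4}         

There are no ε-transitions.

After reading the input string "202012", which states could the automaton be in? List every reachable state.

∅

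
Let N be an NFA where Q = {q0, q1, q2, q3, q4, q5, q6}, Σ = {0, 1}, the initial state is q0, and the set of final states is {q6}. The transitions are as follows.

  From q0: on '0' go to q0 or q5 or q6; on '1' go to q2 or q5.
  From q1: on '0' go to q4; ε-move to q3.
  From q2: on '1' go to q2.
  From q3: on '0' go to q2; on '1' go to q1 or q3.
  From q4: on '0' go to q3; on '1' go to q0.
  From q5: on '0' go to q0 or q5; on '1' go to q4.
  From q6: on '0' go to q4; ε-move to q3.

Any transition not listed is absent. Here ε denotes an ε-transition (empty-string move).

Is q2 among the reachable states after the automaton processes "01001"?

Yes

Start in {q0}.
Read '0': {q0} → {q0, q3, q5, q6}.
Read '1': {q0, q3, q5, q6} → {q1, q2, q3, q4, q5}.
Read '0': {q1, q2, q3, q4, q5} → {q0, q2, q3, q4, q5}.
Read '0': {q0, q2, q3, q4, q5} → {q0, q2, q3, q5, q6}.
Read '1': {q0, q2, q3, q5, q6} → {q1, q2, q3, q4, q5}.
State q2 is in {q1, q2, q3, q4, q5}.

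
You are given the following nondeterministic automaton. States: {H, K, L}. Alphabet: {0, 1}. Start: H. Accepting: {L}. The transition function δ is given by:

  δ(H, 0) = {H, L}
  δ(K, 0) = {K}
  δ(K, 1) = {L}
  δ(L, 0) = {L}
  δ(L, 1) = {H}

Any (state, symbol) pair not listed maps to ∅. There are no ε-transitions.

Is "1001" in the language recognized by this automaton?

No

Start in {H}.
Read '1': {H} → ∅.
The set is empty and remains empty for the remaining 3 symbols.
The final set ∅ contains no accepting state.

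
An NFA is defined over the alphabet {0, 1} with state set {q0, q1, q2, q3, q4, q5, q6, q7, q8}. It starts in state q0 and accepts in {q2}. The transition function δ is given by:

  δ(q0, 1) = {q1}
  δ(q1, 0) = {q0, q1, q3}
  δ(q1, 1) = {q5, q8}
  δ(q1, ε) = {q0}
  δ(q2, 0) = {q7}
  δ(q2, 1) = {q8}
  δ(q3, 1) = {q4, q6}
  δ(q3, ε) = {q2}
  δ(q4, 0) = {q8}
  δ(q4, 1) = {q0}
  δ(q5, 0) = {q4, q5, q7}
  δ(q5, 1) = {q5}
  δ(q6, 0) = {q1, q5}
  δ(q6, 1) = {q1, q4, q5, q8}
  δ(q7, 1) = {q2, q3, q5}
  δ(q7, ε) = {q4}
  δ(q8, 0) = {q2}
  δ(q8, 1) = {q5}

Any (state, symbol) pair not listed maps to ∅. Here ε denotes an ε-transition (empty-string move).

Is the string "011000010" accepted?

Start in {q0}.
Read '0': {q0} → ∅.
The set is empty and remains empty for the remaining 8 symbols.
The final set ∅ contains no accepting state.

No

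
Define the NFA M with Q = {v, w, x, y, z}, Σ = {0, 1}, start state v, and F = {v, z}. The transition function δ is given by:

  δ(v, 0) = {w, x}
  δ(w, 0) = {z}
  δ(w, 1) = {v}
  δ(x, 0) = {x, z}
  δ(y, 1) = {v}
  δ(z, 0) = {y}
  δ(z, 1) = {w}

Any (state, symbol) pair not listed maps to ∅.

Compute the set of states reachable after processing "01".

Start in {v}.
Read '0': v→{w, x}; now {w, x}.
Read '1': w→{v}, x→∅; now {v}.

{v}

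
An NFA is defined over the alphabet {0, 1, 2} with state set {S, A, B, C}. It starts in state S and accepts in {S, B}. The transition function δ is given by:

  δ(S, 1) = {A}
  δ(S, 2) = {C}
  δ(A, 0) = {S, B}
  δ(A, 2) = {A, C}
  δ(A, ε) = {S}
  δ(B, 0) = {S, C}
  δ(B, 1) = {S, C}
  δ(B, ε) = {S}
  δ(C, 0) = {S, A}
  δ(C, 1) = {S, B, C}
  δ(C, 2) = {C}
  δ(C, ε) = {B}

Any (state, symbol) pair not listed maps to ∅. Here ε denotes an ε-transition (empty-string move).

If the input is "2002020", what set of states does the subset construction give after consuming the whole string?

Start in {S}.
Read '2': {S} → {S, B, C}.
Read '0': {S, B, C} → {S, A, B, C}.
Read '0': {S, A, B, C} → {S, A, B, C}.
Read '2': {S, A, B, C} → {S, A, B, C}.
Read '0': {S, A, B, C} → {S, A, B, C}.
Read '2': {S, A, B, C} → {S, A, B, C}.
Read '0': {S, A, B, C} → {S, A, B, C}.

{S, A, B, C}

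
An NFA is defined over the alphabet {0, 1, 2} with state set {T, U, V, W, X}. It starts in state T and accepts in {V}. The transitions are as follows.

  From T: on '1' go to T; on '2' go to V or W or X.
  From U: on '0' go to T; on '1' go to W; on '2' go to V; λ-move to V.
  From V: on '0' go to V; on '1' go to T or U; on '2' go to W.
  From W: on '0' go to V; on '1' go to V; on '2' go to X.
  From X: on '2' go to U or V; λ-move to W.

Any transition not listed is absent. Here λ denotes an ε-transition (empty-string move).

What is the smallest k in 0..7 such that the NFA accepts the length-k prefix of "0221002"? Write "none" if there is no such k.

Start in {T}.
Read '0': T→∅; now ∅.
The set is empty and remains empty for the remaining 6 symbols.
No reachable set along the way intersects F.

none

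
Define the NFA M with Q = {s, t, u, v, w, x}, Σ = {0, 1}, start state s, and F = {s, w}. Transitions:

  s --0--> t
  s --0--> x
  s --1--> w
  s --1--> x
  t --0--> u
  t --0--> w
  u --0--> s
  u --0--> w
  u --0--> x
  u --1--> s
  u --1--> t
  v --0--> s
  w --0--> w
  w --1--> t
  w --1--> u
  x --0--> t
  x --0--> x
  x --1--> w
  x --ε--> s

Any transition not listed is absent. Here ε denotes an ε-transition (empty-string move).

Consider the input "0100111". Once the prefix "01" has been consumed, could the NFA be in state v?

Start in {s}.
Read '0': s→{t, x}; union {t, x}; ε-closure = {s, t, x}.
Read '1': s→{w, x}, t→∅, x→{w}; union {w, x}; ε-closure = {s, w, x}.
State v is not in {s, w, x}.

No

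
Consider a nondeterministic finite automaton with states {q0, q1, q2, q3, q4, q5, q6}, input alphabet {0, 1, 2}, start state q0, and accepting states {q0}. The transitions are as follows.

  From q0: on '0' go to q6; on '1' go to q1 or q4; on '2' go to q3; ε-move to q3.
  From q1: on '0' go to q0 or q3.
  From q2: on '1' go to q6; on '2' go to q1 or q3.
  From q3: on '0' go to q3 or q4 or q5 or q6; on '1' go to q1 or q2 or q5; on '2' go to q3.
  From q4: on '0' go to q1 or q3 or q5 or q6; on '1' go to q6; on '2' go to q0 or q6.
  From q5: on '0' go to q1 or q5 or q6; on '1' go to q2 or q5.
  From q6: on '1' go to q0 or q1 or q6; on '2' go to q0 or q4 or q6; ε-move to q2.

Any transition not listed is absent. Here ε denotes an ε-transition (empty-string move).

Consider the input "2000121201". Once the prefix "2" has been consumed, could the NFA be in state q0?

Start: ε-closure({q0}) = {q0, q3}.
Read '2': {q0, q3} → {q3}.
State q0 is not in {q3}.

No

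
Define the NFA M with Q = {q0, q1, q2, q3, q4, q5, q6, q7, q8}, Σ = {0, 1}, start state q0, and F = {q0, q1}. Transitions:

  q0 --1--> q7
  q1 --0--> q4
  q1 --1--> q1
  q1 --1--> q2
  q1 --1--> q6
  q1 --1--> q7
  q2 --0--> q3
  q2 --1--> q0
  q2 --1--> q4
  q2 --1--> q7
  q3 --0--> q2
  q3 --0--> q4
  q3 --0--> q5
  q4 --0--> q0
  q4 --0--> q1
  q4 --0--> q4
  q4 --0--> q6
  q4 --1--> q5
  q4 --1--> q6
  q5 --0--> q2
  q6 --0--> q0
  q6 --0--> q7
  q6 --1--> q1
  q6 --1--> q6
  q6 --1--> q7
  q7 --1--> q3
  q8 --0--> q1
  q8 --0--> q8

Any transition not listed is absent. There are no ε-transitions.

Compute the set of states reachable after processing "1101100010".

Start in {q0}.
Read '1': q0→{q7}; now {q7}.
Read '1': q7→{q3}; now {q3}.
Read '0': q3→{q2, q4, q5}; now {q2, q4, q5}.
Read '1': q2→{q0, q4, q7}, q4→{q5, q6}, q5→∅; now {q0, q4, q5, q6, q7}.
Read '1': q0→{q7}, q4→{q5, q6}, q5→∅, q6→{q1, q6, q7}, q7→{q3}; now {q1, q3, q5, q6, q7}.
Read '0': q1→{q4}, q3→{q2, q4, q5}, q5→{q2}, q6→{q0, q7}, q7→∅; now {q0, q2, q4, q5, q7}.
Read '0': q0→∅, q2→{q3}, q4→{q0, q1, q4, q6}, q5→{q2}, q7→∅; now {q0, q1, q2, q3, q4, q6}.
Read '0': q0→∅, q1→{q4}, q2→{q3}, q3→{q2, q4, q5}, q4→{q0, q1, q4, q6}, q6→{q0, q7}; now {q0, q1, q2, q3, q4, q5, q6, q7}.
Read '1': q0→{q7}, q1→{q1, q2, q6, q7}, q2→{q0, q4, q7}, q3→∅, q4→{q5, q6}, q5→∅, q6→{q1, q6, q7}, q7→{q3}; now {q0, q1, q2, q3, q4, q5, q6, q7}.
Read '0': q0→∅, q1→{q4}, q2→{q3}, q3→{q2, q4, q5}, q4→{q0, q1, q4, q6}, q5→{q2}, q6→{q0, q7}, q7→∅; now {q0, q1, q2, q3, q4, q5, q6, q7}.

{q0, q1, q2, q3, q4, q5, q6, q7}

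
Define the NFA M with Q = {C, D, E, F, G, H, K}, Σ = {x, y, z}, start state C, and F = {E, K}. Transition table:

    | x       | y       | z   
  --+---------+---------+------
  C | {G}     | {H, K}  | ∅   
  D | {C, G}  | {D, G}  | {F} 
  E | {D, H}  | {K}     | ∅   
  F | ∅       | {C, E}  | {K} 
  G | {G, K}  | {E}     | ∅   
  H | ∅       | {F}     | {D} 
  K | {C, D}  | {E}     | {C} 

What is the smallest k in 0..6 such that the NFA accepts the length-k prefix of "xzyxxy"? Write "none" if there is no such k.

Start in {C}.
Read 'x': {C} → {G}.
Read 'z': {G} → ∅.
The set is empty and remains empty for the remaining 4 symbols.
No reachable set along the way intersects F.

none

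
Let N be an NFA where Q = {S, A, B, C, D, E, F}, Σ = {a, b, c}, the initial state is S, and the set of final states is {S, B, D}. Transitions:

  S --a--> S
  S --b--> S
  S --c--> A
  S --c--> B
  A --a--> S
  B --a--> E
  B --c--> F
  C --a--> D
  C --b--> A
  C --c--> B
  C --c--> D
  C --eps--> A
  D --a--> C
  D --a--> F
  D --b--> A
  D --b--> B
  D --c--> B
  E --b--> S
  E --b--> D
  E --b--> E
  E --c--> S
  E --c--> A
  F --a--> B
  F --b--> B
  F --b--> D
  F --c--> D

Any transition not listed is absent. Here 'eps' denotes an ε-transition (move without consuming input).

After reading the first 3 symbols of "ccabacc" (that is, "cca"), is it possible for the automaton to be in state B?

Yes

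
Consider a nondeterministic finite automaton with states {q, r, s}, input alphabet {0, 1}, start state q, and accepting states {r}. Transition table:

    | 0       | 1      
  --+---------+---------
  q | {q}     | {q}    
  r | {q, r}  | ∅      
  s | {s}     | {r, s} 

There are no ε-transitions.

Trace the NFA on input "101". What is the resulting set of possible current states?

{q}

Start in {q}.
Read '1': q→{q}; now {q}.
Read '0': q→{q}; now {q}.
Read '1': q→{q}; now {q}.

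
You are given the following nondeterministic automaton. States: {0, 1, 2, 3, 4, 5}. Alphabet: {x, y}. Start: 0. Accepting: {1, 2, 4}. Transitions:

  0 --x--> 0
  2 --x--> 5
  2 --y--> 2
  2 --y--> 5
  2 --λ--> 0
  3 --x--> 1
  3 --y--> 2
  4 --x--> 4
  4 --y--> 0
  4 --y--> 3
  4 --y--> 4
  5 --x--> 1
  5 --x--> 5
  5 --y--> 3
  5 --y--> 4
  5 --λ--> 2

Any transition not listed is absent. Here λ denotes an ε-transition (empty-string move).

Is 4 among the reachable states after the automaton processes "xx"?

Start in {0}.
Read 'x': 0→{0}; now {0}.
Read 'x': 0→{0}; now {0}.
State 4 is not in {0}.

No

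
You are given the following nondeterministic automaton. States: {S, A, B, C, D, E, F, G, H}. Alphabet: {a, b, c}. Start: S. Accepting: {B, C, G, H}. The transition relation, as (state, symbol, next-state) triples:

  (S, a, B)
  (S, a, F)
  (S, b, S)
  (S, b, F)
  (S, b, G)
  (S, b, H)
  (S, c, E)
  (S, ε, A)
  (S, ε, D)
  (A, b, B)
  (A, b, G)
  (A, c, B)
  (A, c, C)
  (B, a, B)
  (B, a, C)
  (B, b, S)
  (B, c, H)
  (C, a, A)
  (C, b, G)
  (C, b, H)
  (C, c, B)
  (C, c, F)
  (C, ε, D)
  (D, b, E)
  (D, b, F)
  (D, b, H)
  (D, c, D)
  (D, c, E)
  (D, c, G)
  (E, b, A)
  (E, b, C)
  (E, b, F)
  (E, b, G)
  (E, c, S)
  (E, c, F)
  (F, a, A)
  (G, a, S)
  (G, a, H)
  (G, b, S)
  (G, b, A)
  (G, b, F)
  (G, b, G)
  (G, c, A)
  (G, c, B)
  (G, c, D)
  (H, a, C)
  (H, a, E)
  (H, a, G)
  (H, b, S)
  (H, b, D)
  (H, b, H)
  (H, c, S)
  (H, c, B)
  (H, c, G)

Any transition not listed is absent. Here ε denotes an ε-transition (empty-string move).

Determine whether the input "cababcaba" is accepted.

Yes

Start: ε-closure({S}) = {S, A, D}.
Read 'c': {S, A, D} → {B, C, D, E, G}.
Read 'a': {B, C, D, E, G} → {S, A, B, C, D, H}.
Read 'b': {S, A, B, C, D, H} → {S, A, B, D, E, F, G, H}.
Read 'a': {S, A, B, D, E, F, G, H} → {S, A, B, C, D, E, F, G, H}.
Read 'b': {S, A, B, C, D, E, F, G, H} → {S, A, B, C, D, E, F, G, H}.
Read 'c': {S, A, B, C, D, E, F, G, H} → {S, A, B, C, D, E, F, G, H}.
Read 'a': {S, A, B, C, D, E, F, G, H} → {S, A, B, C, D, E, F, G, H}.
Read 'b': {S, A, B, C, D, E, F, G, H} → {S, A, B, C, D, E, F, G, H}.
Read 'a': {S, A, B, C, D, E, F, G, H} → {S, A, B, C, D, E, F, G, H}.
The final set {S, A, B, C, D, E, F, G, H} contains the accepting states B, C, G, H.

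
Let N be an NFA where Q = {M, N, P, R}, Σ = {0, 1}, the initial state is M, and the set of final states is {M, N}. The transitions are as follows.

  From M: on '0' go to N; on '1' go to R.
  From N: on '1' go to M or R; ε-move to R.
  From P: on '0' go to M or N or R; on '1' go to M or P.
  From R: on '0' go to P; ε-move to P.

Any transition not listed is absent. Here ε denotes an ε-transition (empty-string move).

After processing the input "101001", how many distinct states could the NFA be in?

Start in {M}.
Read '1': {M} → {P, R}.
Read '0': {P, R} → {M, N, P, R}.
Read '1': {M, N, P, R} → {M, P, R}.
Read '0': {M, P, R} → {M, N, P, R}.
Read '0': {M, N, P, R} → {M, N, P, R}.
Read '1': {M, N, P, R} → {M, P, R}.
That set has 3 states.

3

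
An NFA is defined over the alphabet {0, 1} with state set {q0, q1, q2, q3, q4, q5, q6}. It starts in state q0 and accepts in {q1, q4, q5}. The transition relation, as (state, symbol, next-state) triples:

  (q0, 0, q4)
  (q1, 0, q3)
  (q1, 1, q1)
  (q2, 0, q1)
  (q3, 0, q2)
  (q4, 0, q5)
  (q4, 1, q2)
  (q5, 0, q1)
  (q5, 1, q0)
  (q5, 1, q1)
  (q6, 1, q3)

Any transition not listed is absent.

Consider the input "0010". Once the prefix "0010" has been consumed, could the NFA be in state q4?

Yes

Start in {q0}.
Read '0': {q0} → {q4}.
Read '0': {q4} → {q5}.
Read '1': {q5} → {q0, q1}.
Read '0': {q0, q1} → {q3, q4}.
State q4 is in {q3, q4}.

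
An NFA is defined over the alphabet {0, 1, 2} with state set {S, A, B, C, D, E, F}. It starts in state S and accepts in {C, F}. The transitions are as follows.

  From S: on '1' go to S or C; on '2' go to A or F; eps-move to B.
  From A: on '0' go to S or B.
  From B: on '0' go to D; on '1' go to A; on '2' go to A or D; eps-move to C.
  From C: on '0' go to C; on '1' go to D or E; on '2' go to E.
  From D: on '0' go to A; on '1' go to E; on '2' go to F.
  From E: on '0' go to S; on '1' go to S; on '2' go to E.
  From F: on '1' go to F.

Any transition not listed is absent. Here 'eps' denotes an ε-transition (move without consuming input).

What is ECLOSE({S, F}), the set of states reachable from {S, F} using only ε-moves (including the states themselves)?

{S, B, C, F}

Begin with {S, F}.
ε-move S → B; add B.
ε-move B → C; add C.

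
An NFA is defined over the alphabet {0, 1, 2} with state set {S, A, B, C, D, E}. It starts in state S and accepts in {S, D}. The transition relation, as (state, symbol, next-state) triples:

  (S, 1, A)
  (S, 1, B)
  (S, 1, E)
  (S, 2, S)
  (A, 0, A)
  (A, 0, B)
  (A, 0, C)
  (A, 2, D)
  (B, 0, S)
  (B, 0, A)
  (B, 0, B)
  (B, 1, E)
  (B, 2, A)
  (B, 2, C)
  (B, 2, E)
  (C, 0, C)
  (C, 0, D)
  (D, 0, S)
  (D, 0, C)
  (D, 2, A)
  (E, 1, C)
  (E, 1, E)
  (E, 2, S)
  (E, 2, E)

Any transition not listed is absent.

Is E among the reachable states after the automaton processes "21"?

Start in {S}.
Read '2': {S} → {S}.
Read '1': {S} → {A, B, E}.
State E is in {A, B, E}.

Yes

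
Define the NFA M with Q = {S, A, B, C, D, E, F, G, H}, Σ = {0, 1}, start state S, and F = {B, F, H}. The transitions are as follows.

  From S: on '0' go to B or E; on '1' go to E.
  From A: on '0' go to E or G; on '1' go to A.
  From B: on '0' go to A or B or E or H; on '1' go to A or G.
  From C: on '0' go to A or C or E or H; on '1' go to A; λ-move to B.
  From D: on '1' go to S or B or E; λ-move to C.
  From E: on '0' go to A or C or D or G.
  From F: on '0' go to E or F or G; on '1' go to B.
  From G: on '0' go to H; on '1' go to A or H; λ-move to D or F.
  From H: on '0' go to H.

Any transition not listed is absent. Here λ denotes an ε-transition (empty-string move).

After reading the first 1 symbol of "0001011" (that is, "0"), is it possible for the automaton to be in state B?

Yes

Start in {S}.
Read '0': {S} → {B, E}.
State B is in {B, E}.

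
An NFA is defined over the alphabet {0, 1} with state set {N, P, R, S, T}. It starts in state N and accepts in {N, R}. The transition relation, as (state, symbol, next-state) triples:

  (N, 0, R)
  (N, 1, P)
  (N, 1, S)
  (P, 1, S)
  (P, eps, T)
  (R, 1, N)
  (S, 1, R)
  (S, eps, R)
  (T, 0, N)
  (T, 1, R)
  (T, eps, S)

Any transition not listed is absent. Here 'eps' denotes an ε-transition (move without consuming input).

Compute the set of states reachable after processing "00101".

∅

Start in {N}.
Read '0': {N} → {R}.
Read '0': {R} → ∅.
The set is empty and remains empty for the remaining 3 symbols.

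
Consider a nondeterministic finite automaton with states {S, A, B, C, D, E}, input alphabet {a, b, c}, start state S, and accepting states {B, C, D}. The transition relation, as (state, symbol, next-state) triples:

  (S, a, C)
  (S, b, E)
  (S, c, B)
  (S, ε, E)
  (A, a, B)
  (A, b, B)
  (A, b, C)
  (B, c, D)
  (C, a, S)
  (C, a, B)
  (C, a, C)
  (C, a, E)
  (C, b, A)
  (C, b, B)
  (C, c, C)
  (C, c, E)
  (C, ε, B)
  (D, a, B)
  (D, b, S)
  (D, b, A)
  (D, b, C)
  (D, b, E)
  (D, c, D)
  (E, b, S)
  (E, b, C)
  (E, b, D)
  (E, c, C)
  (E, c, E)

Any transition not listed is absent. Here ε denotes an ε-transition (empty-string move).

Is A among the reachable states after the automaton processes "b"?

No

Start: ε-closure({S}) = {S, E}.
Read 'b': S→{E}, E→{S, C, D}; union {S, C, D, E}; ε-closure = {S, B, C, D, E}.
State A is not in {S, B, C, D, E}.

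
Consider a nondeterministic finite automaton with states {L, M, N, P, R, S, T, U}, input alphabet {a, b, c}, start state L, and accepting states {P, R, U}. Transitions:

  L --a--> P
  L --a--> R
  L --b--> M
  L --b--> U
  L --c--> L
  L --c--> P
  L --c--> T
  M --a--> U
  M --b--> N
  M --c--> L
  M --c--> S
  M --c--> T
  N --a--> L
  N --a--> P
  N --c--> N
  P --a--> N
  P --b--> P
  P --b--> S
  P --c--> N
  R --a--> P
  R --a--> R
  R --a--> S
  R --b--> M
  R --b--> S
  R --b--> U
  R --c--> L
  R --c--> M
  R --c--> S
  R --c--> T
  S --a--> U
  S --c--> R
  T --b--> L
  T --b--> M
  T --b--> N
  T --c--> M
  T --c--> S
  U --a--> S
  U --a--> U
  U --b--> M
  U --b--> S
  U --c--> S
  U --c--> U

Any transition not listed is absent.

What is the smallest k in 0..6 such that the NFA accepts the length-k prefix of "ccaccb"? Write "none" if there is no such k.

1

Start in {L}.
Read 'c': L→{L, P, T}; now {L, P, T}.
None of the earlier sets intersect F, but {L, P, T} does.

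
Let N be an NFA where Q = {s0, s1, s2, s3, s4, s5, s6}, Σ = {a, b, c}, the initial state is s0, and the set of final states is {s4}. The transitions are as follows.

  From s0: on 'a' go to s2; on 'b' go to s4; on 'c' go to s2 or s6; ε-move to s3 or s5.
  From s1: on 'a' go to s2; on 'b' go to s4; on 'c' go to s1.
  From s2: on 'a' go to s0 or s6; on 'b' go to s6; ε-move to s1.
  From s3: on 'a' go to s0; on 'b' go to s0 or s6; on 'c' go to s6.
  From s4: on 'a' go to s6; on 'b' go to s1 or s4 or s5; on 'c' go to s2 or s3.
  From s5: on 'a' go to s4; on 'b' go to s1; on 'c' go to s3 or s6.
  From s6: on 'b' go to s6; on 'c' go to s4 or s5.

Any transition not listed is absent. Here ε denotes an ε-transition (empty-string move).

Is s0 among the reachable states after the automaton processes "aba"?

Yes

Start: ε-closure({s0}) = {s0, s3, s5}.
Read 'a': s0→{s2}, s3→{s0}, s5→{s4}; union {s0, s2, s4}; ε-closure = {s0, s1, s2, s3, s4, s5}.
Read 'b': s0→{s4}, s1→{s4}, s2→{s6}, s3→{s0, s6}, s4→{s1, s4, s5}, s5→{s1}; union {s0, s1, s4, s5, s6}; ε-closure = {s0, s1, s3, s4, s5, s6}.
Read 'a': s0→{s2}, s1→{s2}, s3→{s0}, s4→{s6}, s5→{s4}, s6→∅; union {s0, s2, s4, s6}; ε-closure = {s0, s1, s2, s3, s4, s5, s6}.
State s0 is in {s0, s1, s2, s3, s4, s5, s6}.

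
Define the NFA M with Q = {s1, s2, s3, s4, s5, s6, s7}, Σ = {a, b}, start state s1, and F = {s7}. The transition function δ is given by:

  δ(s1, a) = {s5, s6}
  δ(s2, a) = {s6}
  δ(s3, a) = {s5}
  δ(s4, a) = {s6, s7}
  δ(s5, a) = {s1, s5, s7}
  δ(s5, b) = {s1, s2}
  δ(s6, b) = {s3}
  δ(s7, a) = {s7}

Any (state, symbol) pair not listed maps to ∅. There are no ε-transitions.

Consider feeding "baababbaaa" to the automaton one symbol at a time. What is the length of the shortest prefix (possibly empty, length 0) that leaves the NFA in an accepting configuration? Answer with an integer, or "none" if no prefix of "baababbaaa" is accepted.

Start in {s1}.
Read 'b': {s1} → ∅.
The set is empty and remains empty for the remaining 9 symbols.
No reachable set along the way intersects F.

none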